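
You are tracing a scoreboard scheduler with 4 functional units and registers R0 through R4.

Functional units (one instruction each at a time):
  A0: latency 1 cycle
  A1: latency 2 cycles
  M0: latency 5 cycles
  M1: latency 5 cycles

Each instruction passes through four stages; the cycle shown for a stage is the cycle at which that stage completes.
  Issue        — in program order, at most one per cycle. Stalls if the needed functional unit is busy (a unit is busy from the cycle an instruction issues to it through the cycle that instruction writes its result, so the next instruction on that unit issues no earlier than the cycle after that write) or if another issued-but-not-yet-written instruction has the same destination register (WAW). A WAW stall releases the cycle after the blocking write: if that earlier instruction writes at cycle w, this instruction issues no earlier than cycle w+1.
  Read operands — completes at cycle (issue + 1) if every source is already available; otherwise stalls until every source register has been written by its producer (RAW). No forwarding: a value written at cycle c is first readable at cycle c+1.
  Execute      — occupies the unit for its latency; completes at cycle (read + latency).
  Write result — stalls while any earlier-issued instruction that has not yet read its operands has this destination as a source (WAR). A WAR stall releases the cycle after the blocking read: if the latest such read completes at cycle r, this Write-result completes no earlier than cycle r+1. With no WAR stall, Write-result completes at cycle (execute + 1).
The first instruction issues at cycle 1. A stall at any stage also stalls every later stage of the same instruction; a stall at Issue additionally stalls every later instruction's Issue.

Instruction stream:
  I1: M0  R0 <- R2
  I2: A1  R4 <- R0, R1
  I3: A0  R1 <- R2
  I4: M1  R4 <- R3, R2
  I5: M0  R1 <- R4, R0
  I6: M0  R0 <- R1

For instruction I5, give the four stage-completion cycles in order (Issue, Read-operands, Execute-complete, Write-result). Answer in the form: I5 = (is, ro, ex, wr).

I5 = (14, 21, 26, 27)

I1  is:1  ro:2  ex:7  wr:8
I2  is:2  ro:9  ex:11  wr:12  — RAW R0: wait I1 write@8
I3  is:3  ro:4  ex:5  wr:10  — WAR R1: wait I2 read@9
I4  is:13  ro:14  ex:19  wr:20  — WAW R4: wait I2 write@12
I5  is:14  ro:21  ex:26  wr:27  — RAW R4: wait I4 write@20
I6  is:28  ro:29  ex:34  wr:35  — struct: M0 busy until I5 writes@27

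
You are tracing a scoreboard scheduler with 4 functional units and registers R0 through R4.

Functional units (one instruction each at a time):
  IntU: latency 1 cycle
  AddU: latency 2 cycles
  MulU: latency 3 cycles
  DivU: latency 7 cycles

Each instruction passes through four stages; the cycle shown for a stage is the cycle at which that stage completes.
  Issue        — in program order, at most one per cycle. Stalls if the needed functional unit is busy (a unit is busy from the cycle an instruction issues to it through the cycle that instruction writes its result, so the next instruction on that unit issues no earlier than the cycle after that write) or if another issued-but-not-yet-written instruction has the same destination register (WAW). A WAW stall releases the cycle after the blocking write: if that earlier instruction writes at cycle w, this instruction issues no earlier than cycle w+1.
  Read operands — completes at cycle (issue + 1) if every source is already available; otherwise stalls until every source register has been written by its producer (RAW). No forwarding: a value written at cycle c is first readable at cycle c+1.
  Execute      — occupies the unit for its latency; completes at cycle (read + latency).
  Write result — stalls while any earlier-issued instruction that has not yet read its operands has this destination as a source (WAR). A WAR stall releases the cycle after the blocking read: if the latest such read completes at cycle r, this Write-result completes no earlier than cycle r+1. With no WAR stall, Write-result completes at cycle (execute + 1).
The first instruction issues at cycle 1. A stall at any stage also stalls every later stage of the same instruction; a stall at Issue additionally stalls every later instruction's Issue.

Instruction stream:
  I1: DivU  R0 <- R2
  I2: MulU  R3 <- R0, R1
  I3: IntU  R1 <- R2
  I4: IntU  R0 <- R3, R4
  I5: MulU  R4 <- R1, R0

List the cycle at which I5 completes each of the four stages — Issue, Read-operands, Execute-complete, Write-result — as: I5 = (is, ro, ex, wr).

cycle 1: I1 dispatched to DivU
cycle 2: I1 operands ready, I2 dispatched to MulU
cycle 3: I3 dispatched to IntU
cycle 4: I3 operands ready
cycle 5: I3 complete
cycle 9: I1 complete
cycle 10: R0←I1
cycle 11: I2 operands ready
cycle 12: R1←I3
cycle 13: I4 dispatched to IntU
cycle 14: I2 complete
cycle 15: R3←I2
cycle 16: I4 operands ready, I5 dispatched to MulU
cycle 17: I4 complete
cycle 18: R0←I4
cycle 19: I5 operands ready
cycle 22: I5 complete
cycle 23: R4←I5

I5 = (16, 19, 22, 23)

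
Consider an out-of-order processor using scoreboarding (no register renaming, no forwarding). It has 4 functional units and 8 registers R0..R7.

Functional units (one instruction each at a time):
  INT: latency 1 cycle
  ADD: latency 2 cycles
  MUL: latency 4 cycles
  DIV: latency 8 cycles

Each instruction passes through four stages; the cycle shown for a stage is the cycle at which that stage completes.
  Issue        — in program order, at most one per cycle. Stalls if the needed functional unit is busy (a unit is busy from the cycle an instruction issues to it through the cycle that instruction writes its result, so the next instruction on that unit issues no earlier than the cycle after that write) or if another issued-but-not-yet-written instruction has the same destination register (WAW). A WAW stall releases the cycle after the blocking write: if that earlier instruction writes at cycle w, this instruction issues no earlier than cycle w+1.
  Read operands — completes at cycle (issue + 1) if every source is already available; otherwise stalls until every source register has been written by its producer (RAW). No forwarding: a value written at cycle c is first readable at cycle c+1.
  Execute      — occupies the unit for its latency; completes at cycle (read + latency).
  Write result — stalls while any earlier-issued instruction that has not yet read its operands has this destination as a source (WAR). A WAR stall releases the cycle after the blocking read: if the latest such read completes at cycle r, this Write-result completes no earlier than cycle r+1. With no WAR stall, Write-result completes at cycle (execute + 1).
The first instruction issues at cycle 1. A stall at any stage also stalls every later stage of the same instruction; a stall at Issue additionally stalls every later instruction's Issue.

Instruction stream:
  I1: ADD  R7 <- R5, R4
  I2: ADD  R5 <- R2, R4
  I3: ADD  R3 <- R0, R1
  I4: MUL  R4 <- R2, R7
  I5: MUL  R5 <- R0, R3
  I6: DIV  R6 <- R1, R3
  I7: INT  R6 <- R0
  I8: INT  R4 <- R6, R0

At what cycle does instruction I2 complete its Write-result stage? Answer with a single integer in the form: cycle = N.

cycle = 10

  I1 | 1 | 2 | 4 | 5
  I2 | 6 | 7 | 9 | 10   struct: ADD busy until I1 writes@5
  I3 | 11 | 12 | 14 | 15   struct: ADD busy until I2 writes@10
  I4 | 12 | 13 | 17 | 18
  I5 | 19 | 20 | 24 | 25   struct: MUL busy until I4 writes@18
  I6 | 20 | 21 | 29 | 30
  I7 | 31 | 32 | 33 | 34   WAW R6: wait I6 write@30
  I8 | 35 | 36 | 37 | 38   struct: INT busy until I7 writes@34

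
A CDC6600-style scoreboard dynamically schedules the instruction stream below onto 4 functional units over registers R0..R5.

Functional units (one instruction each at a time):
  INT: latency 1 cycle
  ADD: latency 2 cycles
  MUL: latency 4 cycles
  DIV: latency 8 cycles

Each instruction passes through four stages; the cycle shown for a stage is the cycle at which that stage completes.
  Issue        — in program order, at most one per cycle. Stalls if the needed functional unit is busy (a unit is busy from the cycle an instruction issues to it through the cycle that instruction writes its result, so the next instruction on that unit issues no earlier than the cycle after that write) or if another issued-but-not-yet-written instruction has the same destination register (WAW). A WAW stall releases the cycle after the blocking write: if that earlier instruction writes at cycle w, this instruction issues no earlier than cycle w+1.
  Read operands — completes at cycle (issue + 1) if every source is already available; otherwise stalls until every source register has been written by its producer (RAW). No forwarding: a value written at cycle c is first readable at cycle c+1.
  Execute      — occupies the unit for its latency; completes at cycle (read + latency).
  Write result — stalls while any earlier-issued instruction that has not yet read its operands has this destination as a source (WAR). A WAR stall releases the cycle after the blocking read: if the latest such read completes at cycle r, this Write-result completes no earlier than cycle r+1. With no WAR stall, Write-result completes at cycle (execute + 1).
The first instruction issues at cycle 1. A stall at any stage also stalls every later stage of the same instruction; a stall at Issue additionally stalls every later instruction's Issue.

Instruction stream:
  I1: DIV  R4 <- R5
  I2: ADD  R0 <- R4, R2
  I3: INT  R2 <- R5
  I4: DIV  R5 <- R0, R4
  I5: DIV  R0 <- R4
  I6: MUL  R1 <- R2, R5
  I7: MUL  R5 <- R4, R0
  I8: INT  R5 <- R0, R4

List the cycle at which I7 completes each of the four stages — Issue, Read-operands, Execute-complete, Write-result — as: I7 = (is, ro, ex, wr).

I7 = (34, 37, 41, 42)

I1  is:1  ro:2  ex:10  wr:11
I2  is:2  ro:12  ex:14  wr:15  — RAW R4: wait I1 write@11
I3  is:3  ro:4  ex:5  wr:13  — WAR R2: wait I2 read@12
I4  is:12  ro:16  ex:24  wr:25  — struct: DIV busy until I1 writes@11, RAW R0: wait I2 write@15
I5  is:26  ro:27  ex:35  wr:36  — struct: DIV busy until I4 writes@25
I6  is:27  ro:28  ex:32  wr:33
I7  is:34  ro:37  ex:41  wr:42  — struct: MUL busy until I6 writes@33, RAW R0: wait I5 write@36
I8  is:43  ro:44  ex:45  wr:46  — WAW R5: wait I7 write@42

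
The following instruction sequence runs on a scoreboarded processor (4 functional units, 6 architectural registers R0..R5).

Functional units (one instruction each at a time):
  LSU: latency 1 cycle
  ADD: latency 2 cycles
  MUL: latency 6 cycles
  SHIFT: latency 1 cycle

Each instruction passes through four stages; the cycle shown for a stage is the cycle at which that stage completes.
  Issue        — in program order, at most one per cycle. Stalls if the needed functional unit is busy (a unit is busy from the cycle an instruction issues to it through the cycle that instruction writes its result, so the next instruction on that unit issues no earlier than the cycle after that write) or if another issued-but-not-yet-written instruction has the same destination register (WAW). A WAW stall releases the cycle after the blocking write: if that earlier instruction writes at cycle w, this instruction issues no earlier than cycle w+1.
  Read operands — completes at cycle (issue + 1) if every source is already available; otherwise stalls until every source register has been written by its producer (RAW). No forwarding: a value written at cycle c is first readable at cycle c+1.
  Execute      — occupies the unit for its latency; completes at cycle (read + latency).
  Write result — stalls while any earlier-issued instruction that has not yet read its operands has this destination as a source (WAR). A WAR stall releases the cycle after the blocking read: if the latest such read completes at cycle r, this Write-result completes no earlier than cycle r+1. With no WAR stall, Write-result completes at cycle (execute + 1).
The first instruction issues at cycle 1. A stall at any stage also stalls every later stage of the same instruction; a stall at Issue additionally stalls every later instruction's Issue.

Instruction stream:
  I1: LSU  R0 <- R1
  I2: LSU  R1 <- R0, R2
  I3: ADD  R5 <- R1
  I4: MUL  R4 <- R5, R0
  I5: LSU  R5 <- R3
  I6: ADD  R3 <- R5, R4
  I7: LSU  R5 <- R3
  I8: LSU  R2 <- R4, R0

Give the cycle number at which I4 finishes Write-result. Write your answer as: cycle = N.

  I1 | 1 | 2 | 3 | 4
  I2 | 5 | 6 | 7 | 8   struct: LSU busy until I1 writes@4
  I3 | 6 | 9 | 11 | 12   RAW R1: wait I2 write@8
  I4 | 7 | 13 | 19 | 20   RAW R5: wait I3 write@12
  I5 | 13 | 14 | 15 | 16   WAW R5: wait I3 write@12
  I6 | 14 | 21 | 23 | 24   RAW R4: wait I4 write@20
  I7 | 17 | 25 | 26 | 27   struct: LSU busy until I5 writes@16 · RAW R3: wait I6 write@24
  I8 | 28 | 29 | 30 | 31   struct: LSU busy until I7 writes@27

cycle = 20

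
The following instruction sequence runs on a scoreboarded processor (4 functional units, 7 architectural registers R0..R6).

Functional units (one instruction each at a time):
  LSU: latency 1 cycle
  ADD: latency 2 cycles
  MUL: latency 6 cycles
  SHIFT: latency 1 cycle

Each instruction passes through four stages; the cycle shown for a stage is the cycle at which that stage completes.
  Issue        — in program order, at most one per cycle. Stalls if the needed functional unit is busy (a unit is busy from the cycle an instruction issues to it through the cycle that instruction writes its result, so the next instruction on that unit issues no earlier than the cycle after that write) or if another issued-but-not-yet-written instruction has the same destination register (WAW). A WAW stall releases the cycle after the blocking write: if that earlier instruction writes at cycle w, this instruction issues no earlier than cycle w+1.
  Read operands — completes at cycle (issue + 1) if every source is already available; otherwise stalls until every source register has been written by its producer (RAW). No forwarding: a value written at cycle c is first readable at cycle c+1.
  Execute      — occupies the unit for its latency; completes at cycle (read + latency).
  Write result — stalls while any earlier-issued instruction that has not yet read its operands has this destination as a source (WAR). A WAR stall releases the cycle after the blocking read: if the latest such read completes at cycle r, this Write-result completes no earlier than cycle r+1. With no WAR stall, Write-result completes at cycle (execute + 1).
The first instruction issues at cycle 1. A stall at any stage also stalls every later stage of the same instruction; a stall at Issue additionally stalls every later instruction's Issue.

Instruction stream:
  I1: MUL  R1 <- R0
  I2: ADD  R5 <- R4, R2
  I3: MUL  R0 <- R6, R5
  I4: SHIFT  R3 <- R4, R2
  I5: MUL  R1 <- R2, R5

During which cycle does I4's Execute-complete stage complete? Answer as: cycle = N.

cycle = 13

  I1 | 1 | 2 | 8 | 9
  I2 | 2 | 3 | 5 | 6
  I3 | 10 | 11 | 17 | 18   struct: MUL busy until I1 writes@9
  I4 | 11 | 12 | 13 | 14
  I5 | 19 | 20 | 26 | 27   struct: MUL busy until I3 writes@18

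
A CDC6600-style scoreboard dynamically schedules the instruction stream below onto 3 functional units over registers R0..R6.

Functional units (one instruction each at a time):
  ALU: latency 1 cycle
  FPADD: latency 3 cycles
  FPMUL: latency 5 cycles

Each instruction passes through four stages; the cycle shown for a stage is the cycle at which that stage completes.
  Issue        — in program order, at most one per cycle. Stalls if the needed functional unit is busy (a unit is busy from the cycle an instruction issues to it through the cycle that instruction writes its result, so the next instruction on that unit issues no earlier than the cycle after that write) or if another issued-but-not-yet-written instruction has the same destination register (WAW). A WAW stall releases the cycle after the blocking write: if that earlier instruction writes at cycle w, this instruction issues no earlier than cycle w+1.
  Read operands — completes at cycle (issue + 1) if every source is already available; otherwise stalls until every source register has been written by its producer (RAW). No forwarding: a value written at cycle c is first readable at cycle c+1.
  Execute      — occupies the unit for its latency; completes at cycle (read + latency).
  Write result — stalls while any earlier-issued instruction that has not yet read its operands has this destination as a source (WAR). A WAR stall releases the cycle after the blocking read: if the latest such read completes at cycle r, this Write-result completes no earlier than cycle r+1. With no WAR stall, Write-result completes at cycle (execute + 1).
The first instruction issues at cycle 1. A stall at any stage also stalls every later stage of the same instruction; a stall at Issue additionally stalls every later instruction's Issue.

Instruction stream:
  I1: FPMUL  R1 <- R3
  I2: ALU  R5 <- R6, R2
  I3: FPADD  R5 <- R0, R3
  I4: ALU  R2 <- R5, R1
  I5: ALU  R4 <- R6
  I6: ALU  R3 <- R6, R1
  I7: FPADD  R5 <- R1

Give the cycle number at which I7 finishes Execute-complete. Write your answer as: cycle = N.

1) issue 1, read 2, done 7, write 8
2) issue 2, read 3, done 4, write 5
3) issue 6, read 7, done 10, write 11  <WAW R5: wait I2 write@5>
4) issue 7, read 12, done 13, write 14  <RAW R5: wait I3 write@11>
5) issue 15, read 16, done 17, write 18  <struct: ALU busy until I4 writes@14>
6) issue 19, read 20, done 21, write 22  <struct: ALU busy until I5 writes@18>
7) issue 20, read 21, done 24, write 25

cycle = 24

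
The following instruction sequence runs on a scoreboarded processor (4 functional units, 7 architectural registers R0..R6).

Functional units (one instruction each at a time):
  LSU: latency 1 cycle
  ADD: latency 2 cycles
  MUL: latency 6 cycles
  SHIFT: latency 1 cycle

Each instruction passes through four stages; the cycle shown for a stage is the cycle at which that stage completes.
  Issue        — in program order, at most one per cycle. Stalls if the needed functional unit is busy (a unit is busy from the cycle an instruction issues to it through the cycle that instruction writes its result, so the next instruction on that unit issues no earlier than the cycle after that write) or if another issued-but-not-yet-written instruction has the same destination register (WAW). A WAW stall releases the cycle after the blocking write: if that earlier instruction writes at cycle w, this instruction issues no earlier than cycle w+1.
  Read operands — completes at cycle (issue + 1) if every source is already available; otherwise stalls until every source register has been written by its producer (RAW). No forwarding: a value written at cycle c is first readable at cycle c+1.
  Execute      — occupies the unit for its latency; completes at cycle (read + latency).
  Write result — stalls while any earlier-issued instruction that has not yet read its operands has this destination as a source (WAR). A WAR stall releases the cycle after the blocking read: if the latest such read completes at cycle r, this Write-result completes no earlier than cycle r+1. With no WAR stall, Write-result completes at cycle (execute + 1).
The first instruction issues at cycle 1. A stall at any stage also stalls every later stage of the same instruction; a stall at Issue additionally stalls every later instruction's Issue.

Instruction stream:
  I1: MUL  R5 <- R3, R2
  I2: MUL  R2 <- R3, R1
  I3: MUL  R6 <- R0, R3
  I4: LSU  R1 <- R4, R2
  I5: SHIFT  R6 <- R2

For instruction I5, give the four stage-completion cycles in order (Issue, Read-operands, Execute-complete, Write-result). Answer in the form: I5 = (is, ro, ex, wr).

I5 = (28, 29, 30, 31)

cycle 1: I1 issues→MUL
cycle 2: I1 reads
cycle 8: I1 exec-done
cycle 9: I1 writes R5
cycle 10: I2 issues→MUL
cycle 11: I2 reads
cycle 17: I2 exec-done
cycle 18: I2 writes R2
cycle 19: I3 issues→MUL
cycle 20: I3 reads · I4 issues→LSU
cycle 21: I4 reads
cycle 22: I4 exec-done
cycle 23: I4 writes R1
cycle 26: I3 exec-done
cycle 27: I3 writes R6
cycle 28: I5 issues→SHIFT
cycle 29: I5 reads
cycle 30: I5 exec-done
cycle 31: I5 writes R6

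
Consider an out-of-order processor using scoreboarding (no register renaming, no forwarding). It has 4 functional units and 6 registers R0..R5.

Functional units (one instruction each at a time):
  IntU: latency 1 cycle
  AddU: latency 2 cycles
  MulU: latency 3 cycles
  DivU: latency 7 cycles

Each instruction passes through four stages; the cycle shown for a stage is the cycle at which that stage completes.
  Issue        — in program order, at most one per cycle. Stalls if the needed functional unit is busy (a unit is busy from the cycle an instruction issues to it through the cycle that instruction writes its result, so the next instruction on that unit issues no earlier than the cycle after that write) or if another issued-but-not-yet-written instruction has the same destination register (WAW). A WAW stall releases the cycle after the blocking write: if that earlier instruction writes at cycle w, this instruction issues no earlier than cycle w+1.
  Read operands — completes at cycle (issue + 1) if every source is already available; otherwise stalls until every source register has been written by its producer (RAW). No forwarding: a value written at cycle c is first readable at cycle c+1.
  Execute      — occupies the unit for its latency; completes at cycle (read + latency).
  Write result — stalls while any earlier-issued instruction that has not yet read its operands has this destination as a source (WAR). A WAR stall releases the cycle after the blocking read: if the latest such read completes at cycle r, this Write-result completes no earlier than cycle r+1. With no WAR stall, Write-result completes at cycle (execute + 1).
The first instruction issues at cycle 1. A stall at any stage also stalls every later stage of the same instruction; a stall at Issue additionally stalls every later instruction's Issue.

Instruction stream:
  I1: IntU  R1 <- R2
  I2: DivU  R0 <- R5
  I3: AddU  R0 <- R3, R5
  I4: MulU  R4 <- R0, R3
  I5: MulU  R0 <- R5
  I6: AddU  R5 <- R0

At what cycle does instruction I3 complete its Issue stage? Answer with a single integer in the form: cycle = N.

1) issue 1, read 2, done 3, write 4
2) issue 2, read 3, done 10, write 11
3) issue 12, read 13, done 15, write 16  <WAW R0: wait I2 write@11>
4) issue 13, read 17, done 20, write 21  <RAW R0: wait I3 write@16>
5) issue 22, read 23, done 26, write 27  <struct: MulU busy until I4 writes@21>
6) issue 23, read 28, done 30, write 31  <RAW R0: wait I5 write@27>

cycle = 12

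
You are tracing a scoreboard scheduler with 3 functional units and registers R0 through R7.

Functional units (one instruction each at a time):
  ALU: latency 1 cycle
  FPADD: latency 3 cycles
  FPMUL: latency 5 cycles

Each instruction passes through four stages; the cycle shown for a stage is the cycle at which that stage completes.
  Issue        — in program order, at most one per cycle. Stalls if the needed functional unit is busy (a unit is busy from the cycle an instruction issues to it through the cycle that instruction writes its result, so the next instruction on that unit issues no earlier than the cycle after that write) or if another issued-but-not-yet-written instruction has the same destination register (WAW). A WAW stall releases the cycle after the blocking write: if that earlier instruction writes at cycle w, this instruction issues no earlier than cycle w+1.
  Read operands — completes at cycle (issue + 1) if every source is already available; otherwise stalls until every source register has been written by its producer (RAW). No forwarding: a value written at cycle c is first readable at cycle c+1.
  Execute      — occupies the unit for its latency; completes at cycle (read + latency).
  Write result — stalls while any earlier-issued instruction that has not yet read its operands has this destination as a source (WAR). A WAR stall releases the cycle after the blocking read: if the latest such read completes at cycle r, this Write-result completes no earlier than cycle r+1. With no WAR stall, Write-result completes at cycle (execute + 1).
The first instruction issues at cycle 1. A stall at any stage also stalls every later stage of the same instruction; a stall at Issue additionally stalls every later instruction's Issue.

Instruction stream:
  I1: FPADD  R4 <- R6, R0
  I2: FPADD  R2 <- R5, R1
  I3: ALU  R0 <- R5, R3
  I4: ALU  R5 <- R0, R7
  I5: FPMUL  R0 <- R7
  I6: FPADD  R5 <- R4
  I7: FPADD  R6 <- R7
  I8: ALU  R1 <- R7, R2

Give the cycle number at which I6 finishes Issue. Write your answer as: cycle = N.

cycle = 16

t=1  issue I1 (FPADD)
t=2  I1 read-ops
t=5  I1 finished on FPADD
t=6  I1→R4
t=7  issue I2 (FPADD)
t=8  I2 read-ops, issue I3 (ALU)
t=9  I3 read-ops
t=10  I3 finished on ALU
t=11  I2 finished on FPADD, I3→R0
t=12  I2→R2, issue I4 (ALU)
t=13  I4 read-ops, issue I5 (FPMUL)
t=14  I4 finished on ALU, I5 read-ops
t=15  I4→R5
t=16  issue I6 (FPADD)
t=17  I6 read-ops
t=19  I5 finished on FPMUL
t=20  I5→R0, I6 finished on FPADD
t=21  I6→R5
t=22  issue I7 (FPADD)
t=23  I7 read-ops, issue I8 (ALU)
t=24  I8 read-ops
t=25  I8 finished on ALU
t=26  I7 finished on FPADD, I8→R1
t=27  I7→R6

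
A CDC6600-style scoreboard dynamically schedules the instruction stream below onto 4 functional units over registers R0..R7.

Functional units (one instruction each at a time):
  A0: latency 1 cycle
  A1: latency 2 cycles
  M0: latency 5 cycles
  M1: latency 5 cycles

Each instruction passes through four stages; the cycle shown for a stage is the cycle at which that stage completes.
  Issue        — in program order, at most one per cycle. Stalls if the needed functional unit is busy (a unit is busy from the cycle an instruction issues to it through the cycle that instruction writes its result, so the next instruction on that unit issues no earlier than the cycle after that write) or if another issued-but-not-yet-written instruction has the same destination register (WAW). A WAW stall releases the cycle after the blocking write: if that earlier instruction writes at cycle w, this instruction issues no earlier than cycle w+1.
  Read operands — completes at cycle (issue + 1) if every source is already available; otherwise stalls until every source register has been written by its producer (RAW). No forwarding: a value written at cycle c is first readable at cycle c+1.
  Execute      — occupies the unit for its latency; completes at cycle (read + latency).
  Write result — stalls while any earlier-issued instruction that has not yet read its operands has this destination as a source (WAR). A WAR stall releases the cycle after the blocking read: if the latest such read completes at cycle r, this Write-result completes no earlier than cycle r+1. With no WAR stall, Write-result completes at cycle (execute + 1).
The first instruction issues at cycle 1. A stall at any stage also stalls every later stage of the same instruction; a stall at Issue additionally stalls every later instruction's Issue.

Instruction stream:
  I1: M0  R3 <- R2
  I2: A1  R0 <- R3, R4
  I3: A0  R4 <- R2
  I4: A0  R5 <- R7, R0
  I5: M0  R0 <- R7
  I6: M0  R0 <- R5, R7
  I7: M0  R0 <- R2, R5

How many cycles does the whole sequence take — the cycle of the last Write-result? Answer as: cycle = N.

t=1  I1→M0
t=2  I1 RO; I2→A1
t=3  I3→A0
t=4  I3 RO
t=5  I3 EX
t=7  I1 EX
t=8  I1 WR R3
t=9  I2 RO
t=10  I3 WR R4
t=11  I2 EX; I4→A0
t=12  I2 WR R0
t=13  I4 RO; I5→M0
t=14  I4 EX; I5 RO
t=15  I4 WR R5
t=19  I5 EX
t=20  I5 WR R0
t=21  I6→M0
t=22  I6 RO
t=27  I6 EX
t=28  I6 WR R0
t=29  I7→M0
t=30  I7 RO
t=35  I7 EX
t=36  I7 WR R0

cycle = 36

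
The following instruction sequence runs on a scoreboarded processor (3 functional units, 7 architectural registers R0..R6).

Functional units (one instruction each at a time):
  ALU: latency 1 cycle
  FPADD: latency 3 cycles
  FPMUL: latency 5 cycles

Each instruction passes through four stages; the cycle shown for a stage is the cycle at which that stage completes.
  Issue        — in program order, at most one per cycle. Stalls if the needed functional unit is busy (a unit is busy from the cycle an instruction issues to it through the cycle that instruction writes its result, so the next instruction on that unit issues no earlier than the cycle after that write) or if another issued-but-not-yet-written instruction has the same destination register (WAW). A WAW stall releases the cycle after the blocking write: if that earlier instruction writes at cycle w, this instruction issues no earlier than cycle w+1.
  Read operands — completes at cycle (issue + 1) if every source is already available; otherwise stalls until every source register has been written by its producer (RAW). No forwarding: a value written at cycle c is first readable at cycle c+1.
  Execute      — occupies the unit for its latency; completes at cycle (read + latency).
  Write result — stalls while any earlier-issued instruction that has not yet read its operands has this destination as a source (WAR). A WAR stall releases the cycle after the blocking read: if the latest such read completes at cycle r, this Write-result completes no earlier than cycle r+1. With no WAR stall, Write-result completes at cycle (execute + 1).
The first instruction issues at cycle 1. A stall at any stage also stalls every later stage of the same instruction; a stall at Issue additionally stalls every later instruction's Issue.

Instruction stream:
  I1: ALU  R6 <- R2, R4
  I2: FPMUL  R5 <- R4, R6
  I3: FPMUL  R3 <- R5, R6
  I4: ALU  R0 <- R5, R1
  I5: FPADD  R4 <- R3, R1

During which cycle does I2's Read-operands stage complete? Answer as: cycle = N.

1) issue 1, read 2, done 3, write 4
2) issue 2, read 5, done 10, write 11  <RAW R6: wait I1 write@4>
3) issue 12, read 13, done 18, write 19  <struct: FPMUL busy until I2 writes@11>
4) issue 13, read 14, done 15, write 16
5) issue 14, read 20, done 23, write 24  <RAW R3: wait I3 write@19>

cycle = 5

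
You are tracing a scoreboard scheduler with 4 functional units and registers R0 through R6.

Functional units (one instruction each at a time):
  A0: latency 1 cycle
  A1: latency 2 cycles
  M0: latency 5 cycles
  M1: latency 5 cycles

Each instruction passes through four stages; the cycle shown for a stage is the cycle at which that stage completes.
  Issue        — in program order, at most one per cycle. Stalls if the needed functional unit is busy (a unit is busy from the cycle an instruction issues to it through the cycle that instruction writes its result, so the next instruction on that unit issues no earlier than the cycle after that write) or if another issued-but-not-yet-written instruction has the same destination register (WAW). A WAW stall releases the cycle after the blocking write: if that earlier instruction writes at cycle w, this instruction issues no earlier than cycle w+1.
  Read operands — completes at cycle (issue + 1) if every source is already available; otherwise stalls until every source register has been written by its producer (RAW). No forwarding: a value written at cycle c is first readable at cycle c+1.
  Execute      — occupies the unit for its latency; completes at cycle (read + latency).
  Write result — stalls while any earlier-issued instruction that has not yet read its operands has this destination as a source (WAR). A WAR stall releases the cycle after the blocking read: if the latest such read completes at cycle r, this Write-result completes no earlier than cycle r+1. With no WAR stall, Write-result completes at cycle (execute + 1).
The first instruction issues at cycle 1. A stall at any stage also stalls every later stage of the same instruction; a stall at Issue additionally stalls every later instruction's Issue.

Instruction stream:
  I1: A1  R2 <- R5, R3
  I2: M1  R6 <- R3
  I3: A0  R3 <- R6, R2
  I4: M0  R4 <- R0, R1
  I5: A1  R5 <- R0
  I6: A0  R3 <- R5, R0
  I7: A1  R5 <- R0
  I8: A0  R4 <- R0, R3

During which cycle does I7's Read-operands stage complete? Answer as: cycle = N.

1) issue 1, read 2, done 4, write 5
2) issue 2, read 3, done 8, write 9
3) issue 3, read 10, done 11, write 12  <RAW R6: wait I2 write@9>
4) issue 4, read 5, done 10, write 11
5) issue 6, read 7, done 9, write 10  <struct: A1 busy until I1 writes@5>
6) issue 13, read 14, done 15, write 16  <struct: A0 busy until I3 writes@12>
7) issue 14, read 15, done 17, write 18
8) issue 17, read 18, done 19, write 20  <struct: A0 busy until I6 writes@16>

cycle = 15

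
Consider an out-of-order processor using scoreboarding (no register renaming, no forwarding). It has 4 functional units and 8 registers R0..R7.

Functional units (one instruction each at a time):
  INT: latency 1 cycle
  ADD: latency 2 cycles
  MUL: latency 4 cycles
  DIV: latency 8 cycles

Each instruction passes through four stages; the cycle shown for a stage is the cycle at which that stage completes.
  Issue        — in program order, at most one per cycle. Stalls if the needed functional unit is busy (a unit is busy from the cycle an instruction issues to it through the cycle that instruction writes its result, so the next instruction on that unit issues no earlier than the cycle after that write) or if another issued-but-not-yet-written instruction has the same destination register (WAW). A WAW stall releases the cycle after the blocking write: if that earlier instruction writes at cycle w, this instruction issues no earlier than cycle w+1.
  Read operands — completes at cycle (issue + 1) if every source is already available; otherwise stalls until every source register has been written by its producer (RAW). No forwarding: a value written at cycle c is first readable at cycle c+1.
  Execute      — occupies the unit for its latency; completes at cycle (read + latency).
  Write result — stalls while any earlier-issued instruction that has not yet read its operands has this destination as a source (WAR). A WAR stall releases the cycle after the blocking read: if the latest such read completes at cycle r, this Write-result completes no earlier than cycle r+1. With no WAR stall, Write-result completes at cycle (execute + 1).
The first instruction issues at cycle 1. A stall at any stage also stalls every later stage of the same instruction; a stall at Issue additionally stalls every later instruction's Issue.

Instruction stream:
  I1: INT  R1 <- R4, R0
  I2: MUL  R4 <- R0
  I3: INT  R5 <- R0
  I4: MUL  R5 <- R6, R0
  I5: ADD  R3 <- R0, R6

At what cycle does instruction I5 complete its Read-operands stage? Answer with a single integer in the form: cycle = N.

cycle = 11

1) issue 1, read 2, done 3, write 4
2) issue 2, read 3, done 7, write 8
3) issue 5, read 6, done 7, write 8  <struct: INT busy until I1 writes@4>
4) issue 9, read 10, done 14, write 15  <WAW R5: wait I3 write@8>
5) issue 10, read 11, done 13, write 14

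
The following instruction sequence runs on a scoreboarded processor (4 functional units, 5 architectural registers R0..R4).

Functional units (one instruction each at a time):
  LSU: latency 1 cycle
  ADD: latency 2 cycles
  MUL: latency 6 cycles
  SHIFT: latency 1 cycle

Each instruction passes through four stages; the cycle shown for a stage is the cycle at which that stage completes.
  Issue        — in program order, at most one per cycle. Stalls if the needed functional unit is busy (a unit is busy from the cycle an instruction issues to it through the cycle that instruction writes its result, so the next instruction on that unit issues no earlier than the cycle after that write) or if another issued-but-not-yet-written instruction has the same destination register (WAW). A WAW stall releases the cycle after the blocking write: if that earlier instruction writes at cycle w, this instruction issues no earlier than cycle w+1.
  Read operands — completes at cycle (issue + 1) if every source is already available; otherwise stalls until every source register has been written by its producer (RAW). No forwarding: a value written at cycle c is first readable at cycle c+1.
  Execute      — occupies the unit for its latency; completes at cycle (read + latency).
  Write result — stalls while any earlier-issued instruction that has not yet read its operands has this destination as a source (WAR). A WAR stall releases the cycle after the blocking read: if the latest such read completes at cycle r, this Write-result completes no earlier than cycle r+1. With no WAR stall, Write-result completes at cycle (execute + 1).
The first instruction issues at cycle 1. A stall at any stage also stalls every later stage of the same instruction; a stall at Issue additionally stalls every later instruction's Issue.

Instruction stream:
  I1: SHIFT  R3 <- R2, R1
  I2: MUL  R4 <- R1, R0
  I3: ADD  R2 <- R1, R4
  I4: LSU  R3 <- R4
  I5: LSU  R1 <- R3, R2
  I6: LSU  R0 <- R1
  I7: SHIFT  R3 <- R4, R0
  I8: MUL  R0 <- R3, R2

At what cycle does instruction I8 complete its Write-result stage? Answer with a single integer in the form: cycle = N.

  I1 | 1 | 2 | 3 | 4
  I2 | 2 | 3 | 9 | 10
  I3 | 3 | 11 | 13 | 14   RAW R4: wait I2 write@10
  I4 | 5 | 11 | 12 | 13   WAW R3: wait I1 write@4 · RAW R4: wait I2 write@10
  I5 | 14 | 15 | 16 | 17   struct: LSU busy until I4 writes@13
  I6 | 18 | 19 | 20 | 21   struct: LSU busy until I5 writes@17
  I7 | 19 | 22 | 23 | 24   RAW R0: wait I6 write@21
  I8 | 22 | 25 | 31 | 32   WAW R0: wait I6 write@21 · RAW R3: wait I7 write@24

cycle = 32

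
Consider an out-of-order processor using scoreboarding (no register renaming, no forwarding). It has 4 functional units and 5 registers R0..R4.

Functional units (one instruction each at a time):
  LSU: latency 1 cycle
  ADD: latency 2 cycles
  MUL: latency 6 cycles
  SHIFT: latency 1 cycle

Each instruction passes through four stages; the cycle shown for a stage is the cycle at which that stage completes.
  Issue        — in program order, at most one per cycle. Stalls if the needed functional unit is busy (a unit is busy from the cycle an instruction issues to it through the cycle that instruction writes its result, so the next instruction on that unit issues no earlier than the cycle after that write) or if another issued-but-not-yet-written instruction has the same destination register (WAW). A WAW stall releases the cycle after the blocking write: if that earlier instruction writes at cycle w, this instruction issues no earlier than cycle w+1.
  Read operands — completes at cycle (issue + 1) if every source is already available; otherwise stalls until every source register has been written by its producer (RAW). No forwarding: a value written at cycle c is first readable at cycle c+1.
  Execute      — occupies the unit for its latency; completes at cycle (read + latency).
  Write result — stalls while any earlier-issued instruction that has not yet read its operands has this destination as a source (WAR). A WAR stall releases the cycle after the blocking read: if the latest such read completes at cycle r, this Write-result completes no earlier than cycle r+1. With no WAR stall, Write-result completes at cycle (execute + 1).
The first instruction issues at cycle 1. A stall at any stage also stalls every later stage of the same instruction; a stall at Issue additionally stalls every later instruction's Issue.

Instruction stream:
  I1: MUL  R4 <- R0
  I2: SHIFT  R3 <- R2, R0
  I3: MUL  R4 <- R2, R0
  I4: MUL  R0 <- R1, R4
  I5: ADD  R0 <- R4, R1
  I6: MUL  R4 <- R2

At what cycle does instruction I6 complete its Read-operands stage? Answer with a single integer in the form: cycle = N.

cycle = 30

c1: I1 issues→MUL
c2: I1 reads | I2 issues→SHIFT
c3: I2 reads
c4: I2 exec-done
c5: I2 writes R3
c8: I1 exec-done
c9: I1 writes R4
c10: I3 issues→MUL
c11: I3 reads
c17: I3 exec-done
c18: I3 writes R4
c19: I4 issues→MUL
c20: I4 reads
c26: I4 exec-done
c27: I4 writes R0
c28: I5 issues→ADD
c29: I5 reads | I6 issues→MUL
c30: I6 reads
c31: I5 exec-done
c32: I5 writes R0
c36: I6 exec-done
c37: I6 writes R4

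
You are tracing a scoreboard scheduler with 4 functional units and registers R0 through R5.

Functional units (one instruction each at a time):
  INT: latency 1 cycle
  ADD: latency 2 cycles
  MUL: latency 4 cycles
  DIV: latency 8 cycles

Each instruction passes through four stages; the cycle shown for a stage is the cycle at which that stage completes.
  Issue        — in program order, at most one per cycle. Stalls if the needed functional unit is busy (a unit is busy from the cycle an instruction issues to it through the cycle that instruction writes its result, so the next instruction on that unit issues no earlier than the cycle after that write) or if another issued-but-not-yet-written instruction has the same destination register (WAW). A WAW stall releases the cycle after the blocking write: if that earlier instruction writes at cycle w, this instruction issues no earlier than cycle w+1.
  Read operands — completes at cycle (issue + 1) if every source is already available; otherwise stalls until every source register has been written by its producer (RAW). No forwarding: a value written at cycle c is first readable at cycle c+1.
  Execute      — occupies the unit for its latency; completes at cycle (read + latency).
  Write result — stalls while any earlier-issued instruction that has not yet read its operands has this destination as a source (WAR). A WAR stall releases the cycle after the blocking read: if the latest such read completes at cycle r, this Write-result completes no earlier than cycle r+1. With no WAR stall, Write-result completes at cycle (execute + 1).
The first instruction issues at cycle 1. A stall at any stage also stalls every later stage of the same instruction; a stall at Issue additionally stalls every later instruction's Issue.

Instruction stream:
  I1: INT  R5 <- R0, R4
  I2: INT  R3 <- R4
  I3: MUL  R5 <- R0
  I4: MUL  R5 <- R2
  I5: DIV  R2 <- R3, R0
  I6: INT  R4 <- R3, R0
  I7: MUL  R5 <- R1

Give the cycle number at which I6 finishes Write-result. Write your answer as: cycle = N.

cycle = 18

c1: issue I1 (INT)
c2: I1 read-ops
c3: I1 finished on INT
c4: I1→R5
c5: issue I2 (INT)
c6: I2 read-ops; issue I3 (MUL)
c7: I2 finished on INT; I3 read-ops
c8: I2→R3
c11: I3 finished on MUL
c12: I3→R5
c13: issue I4 (MUL)
c14: I4 read-ops; issue I5 (DIV)
c15: I5 read-ops; issue I6 (INT)
c16: I6 read-ops
c17: I6 finished on INT
c18: I4 finished on MUL; I6→R4
c19: I4→R5
c20: issue I7 (MUL)
c21: I7 read-ops
c23: I5 finished on DIV
c24: I5→R2
c25: I7 finished on MUL
c26: I7→R5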